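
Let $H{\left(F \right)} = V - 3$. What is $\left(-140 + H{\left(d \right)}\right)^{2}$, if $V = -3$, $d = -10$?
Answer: $21316$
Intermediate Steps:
$H{\left(F \right)} = -6$ ($H{\left(F \right)} = -3 - 3 = -6$)
$\left(-140 + H{\left(d \right)}\right)^{2} = \left(-140 - 6\right)^{2} = \left(-146\right)^{2} = 21316$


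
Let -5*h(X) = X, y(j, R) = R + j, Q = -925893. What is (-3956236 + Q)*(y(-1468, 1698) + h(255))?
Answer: -873901091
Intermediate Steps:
h(X) = -X/5
(-3956236 + Q)*(y(-1468, 1698) + h(255)) = (-3956236 - 925893)*((1698 - 1468) - ⅕*255) = -4882129*(230 - 51) = -4882129*179 = -873901091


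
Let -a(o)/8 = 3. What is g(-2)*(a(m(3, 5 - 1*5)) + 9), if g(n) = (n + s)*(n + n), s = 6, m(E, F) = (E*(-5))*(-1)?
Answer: 240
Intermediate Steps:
m(E, F) = 5*E (m(E, F) = -5*E*(-1) = 5*E)
g(n) = 2*n*(6 + n) (g(n) = (n + 6)*(n + n) = (6 + n)*(2*n) = 2*n*(6 + n))
a(o) = -24 (a(o) = -8*3 = -24)
g(-2)*(a(m(3, 5 - 1*5)) + 9) = (2*(-2)*(6 - 2))*(-24 + 9) = (2*(-2)*4)*(-15) = -16*(-15) = 240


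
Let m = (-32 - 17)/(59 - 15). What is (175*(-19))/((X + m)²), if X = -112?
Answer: -919600/3538647 ≈ -0.25987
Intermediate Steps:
m = -49/44 ≈ -1.1136
(175*(-19))/((X + m)²) = (175*(-19))/((-112 - 49/44)²) = -3325/((-4977/44)²) = -3325/24770529/1936 = -3325*1936/24770529 = -919600/3538647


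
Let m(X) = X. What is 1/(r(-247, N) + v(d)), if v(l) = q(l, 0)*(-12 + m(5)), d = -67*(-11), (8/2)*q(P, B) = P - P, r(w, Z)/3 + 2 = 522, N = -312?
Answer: 1/1560 ≈ 0.00064103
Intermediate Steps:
r(w, Z) = 1560 (r(w, Z) = -6 + 3*522 = -6 + 1566 = 1560)
q(P, B) = 0 (q(P, B) = (P - P)/4 = (¼)*0 = 0)
d = 737
v(l) = 0 (v(l) = 0*(-12 + 5) = 0*(-7) = 0)
1/(r(-247, N) + v(d)) = 1/(1560 + 0) = 1/1560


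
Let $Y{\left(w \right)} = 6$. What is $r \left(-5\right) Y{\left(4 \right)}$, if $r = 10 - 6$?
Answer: $-120$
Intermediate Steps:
$r = 4$ ($r = 10 - 6 = 4$)
$r \left(-5\right) Y{\left(4 \right)} = 4 \left(-5\right) 6 = \left(-20\right) 6 = -120$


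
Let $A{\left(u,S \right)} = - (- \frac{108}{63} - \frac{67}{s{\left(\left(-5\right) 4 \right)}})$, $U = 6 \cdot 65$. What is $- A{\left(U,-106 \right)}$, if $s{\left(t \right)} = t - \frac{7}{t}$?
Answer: $\frac{4664}{2751} \approx 1.6954$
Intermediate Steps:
$s{\left(t \right)} = t - \frac{7}{t}$
$U = 390$
$A{\left(u,S \right)} = - \frac{4664}{2751}$ ($A{\left(u,S \right)} = - (- \frac{108}{63} - \frac{67}{\left(-5\right) 4 - \frac{7}{\left(-5\right) 4}}) = - (\left(-108\right) \frac{1}{63} - \frac{67}{-20 - \frac{7}{-20}}) = - (- \frac{12}{7} - \frac{67}{-20 - - \frac{7}{20}}) = - (- \frac{12}{7} - \frac{67}{-20 + \frac{7}{20}}) = - (- \frac{12}{7} - \frac{67}{- \frac{393}{20}}) = - (- \frac{12}{7} - - \frac{1340}{393}) = - (- \frac{12}{7} + \frac{1340}{393}) = \left(-1\right) \frac{4664}{2751} = - \frac{4664}{2751}$)
$- A{\left(U,-106 \right)} = \left(-1\right) \left(- \frac{4664}{2751}\right) = \frac{4664}{2751}$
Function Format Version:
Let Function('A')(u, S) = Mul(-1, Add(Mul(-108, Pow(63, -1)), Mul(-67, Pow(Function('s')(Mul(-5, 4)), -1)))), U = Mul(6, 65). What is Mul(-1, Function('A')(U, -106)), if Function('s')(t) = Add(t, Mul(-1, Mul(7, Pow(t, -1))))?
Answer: Rational(4664, 2751) ≈ 1.6954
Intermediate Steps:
Function('s')(t) = Add(t, Mul(-7, Pow(t, -1)))
U = 390
Function('A')(u, S) = Rational(-4664, 2751) (Function('A')(u, S) = Mul(-1, Add(Mul(-108, Pow(63, -1)), Mul(-67, Pow(Add(Mul(-5, 4), Mul(-7, Pow(Mul(-5, 4), -1))), -1)))) = Mul(-1, Add(Mul(-108, Rational(1, 63)), Mul(-67, Pow(Add(-20, Mul(-7, Pow(-20, -1))), -1)))) = Mul(-1, Add(Rational(-12, 7), Mul(-67, Pow(Add(-20, Mul(-7, Rational(-1, 20))), -1)))) = Mul(-1, Add(Rational(-12, 7), Mul(-67, Pow(Add(-20, Rational(7, 20)), -1)))) = Mul(-1, Add(Rational(-12, 7), Mul(-67, Pow(Rational(-393, 20), -1)))) = Mul(-1, Add(Rational(-12, 7), Mul(-67, Rational(-20, 393)))) = Mul(-1, Add(Rational(-12, 7), Rational(1340, 393))) = Mul(-1, Rational(4664, 2751)) = Rational(-4664, 2751))
Mul(-1, Function('A')(U, -106)) = Mul(-1, Rational(-4664, 2751)) = Rational(4664, 2751)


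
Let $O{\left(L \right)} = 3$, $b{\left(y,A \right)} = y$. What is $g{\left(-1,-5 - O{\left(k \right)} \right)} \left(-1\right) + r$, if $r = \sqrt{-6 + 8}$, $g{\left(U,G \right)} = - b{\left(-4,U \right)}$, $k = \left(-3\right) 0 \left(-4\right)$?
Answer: $-4 + \sqrt{2} \approx -2.5858$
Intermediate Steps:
$k = 0$ ($k = 0 \left(-4\right) = 0$)
$g{\left(U,G \right)} = 4$ ($g{\left(U,G \right)} = \left(-1\right) \left(-4\right) = 4$)
$r = \sqrt{2} \approx 1.4142$
$g{\left(-1,-5 - O{\left(k \right)} \right)} \left(-1\right) + r = 4 \left(-1\right) + \sqrt{2} = -4 + \sqrt{2}$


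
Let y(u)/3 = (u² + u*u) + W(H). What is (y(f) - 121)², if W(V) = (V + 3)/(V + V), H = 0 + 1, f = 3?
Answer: 3721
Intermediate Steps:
H = 1
W(V) = (3 + V)/(2*V) (W(V) = (3 + V)/((2*V)) = (3 + V)*(1/(2*V)) = (3 + V)/(2*V))
y(u) = 6 + 6*u² (y(u) = 3*((u² + u*u) + (½)*(3 + 1)/1) = 3*((u² + u²) + (½)*1*4) = 3*(2*u² + 2) = 3*(2 + 2*u²) = 6 + 6*u²)
(y(f) - 121)² = ((6 + 6*3²) - 121)² = ((6 + 6*9) - 121)² = ((6 + 54) - 121)² = (60 - 121)² = (-61)² = 3721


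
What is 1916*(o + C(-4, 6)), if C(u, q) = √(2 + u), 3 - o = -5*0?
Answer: 5748 + 1916*I*√2 ≈ 5748.0 + 2709.6*I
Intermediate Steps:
o = 3 (o = 3 - (-5)*0 = 3 - 1*0 = 3 + 0 = 3)
1916*(o + C(-4, 6)) = 1916*(3 + √(2 - 4)) = 1916*(3 + √(-2)) = 1916*(3 + I*√2) = 5748 + 1916*I*√2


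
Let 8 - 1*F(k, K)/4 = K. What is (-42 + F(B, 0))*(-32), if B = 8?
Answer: 320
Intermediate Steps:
F(k, K) = 32 - 4*K
(-42 + F(B, 0))*(-32) = (-42 + (32 - 4*0))*(-32) = (-42 + (32 + 0))*(-32) = (-42 + 32)*(-32) = -10*(-32) = 320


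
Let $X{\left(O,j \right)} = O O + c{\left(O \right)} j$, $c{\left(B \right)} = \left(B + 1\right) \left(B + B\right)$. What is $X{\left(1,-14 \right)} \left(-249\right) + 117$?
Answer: $13812$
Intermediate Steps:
$c{\left(B \right)} = 2 B \left(1 + B\right)$ ($c{\left(B \right)} = \left(1 + B\right) 2 B = 2 B \left(1 + B\right)$)
$X{\left(O,j \right)} = O^{2} + 2 O j \left(1 + O\right)$ ($X{\left(O,j \right)} = O O + 2 O \left(1 + O\right) j = O^{2} + 2 O j \left(1 + O\right)$)
$X{\left(1,-14 \right)} \left(-249\right) + 117 = 1 \left(1 + 2 \left(-14\right) \left(1 + 1\right)\right) \left(-249\right) + 117 = 1 \left(1 + 2 \left(-14\right) 2\right) \left(-249\right) + 117 = 1 \left(1 - 56\right) \left(-249\right) + 117 = 1 \left(-55\right) \left(-249\right) + 117 = \left(-55\right) \left(-249\right) + 117 = 13695 + 117 = 13812$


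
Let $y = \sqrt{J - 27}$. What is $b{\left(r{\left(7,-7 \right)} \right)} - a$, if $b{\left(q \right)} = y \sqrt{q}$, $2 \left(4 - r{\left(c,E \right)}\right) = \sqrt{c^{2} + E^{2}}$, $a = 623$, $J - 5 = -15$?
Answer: $-623 - \frac{\sqrt{-592 + 518 \sqrt{2}}}{2} \approx -628.93$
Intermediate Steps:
$J = -10$ ($J = 5 - 15 = -10$)
$r{\left(c,E \right)} = 4 - \frac{\sqrt{E^{2} + c^{2}}}{2}$ ($r{\left(c,E \right)} = 4 - \frac{\sqrt{c^{2} + E^{2}}}{2} = 4 - \frac{\sqrt{E^{2} + c^{2}}}{2}$)
$y = i \sqrt{37}$ ($y = \sqrt{-10 - 27} = \sqrt{-37} = i \sqrt{37} \approx 6.0828 i$)
$b{\left(q \right)} = i \sqrt{37} \sqrt{q}$
$b{\left(r{\left(7,-7 \right)} \right)} - a = i \sqrt{37} \sqrt{4 - \frac{\sqrt{\left(-7\right)^{2} + 7^{2}}}{2}} - 623 = i \sqrt{37} \sqrt{4 - \frac{\sqrt{49 + 49}}{2}} - 623 = i \sqrt{37} \sqrt{4 - \frac{\sqrt{98}}{2}} - 623 = i \sqrt{37} \sqrt{4 - \frac{7 \sqrt{2}}{2}} - 623 = -623 + i \sqrt{37} \sqrt{4 - \frac{7 \sqrt{2}}{2}}$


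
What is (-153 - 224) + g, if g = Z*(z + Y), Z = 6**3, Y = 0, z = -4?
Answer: -1241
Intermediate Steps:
Z = 216
g = -864 (g = 216*(-4 + 0) = 216*(-4) = -864)
(-153 - 224) + g = (-153 - 224) - 864 = -377 - 864 = -1241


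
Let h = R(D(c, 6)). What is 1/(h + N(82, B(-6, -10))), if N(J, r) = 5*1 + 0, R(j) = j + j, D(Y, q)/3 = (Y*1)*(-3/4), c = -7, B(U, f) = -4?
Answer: 2/73 ≈ 0.027397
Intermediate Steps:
D(Y, q) = -9*Y/4 (D(Y, q) = 3*((Y*1)*(-3/4)) = 3*(Y*(-3*¼)) = 3*(Y*(-¾)) = 3*(-3*Y/4) = -9*Y/4)
R(j) = 2*j
N(J, r) = 5 (N(J, r) = 5 + 0 = 5)
h = 63/2 (h = 2*(-9/4*(-7)) = 2*(63/4) = 63/2 ≈ 31.500)
1/(h + N(82, B(-6, -10))) = 1/(63/2 + 5) = 1/(73/2) = 2/73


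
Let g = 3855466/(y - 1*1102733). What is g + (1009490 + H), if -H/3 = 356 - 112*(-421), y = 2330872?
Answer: 1064758611740/1228139 ≈ 8.6697e+5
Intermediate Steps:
H = -142524 (H = -3*(356 - 112*(-421)) = -3*(356 + 47152) = -3*47508 = -142524)
g = 3855466/1228139 (g = 3855466/(2330872 - 1*1102733) = 3855466/(2330872 - 1102733) = 3855466/1228139 ≈ 3.1393)
g + (1009490 + H) = 3855466/1228139 + (1009490 - 142524) = 3855466/1228139 + 866966 = 1064758611740/1228139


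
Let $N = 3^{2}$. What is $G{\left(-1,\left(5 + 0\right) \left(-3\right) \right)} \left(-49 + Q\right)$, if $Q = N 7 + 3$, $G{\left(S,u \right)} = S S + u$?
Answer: $-238$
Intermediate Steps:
$N = 9$
$G{\left(S,u \right)} = u + S^{2}$ ($G{\left(S,u \right)} = S^{2} + u = u + S^{2}$)
$Q = 66$ ($Q = 9 \cdot 7 + 3 = 63 + 3 = 66$)
$G{\left(-1,\left(5 + 0\right) \left(-3\right) \right)} \left(-49 + Q\right) = \left(\left(5 + 0\right) \left(-3\right) + \left(-1\right)^{2}\right) \left(-49 + 66\right) = \left(5 \left(-3\right) + 1\right) 17 = \left(-15 + 1\right) 17 = \left(-14\right) 17 = -238$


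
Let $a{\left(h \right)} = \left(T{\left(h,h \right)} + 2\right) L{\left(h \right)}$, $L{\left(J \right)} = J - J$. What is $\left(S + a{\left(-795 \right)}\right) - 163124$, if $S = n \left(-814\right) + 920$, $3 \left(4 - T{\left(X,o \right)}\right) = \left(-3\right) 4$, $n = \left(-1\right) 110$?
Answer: $-72664$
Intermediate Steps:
$n = -110$
$T{\left(X,o \right)} = 8$ ($T{\left(X,o \right)} = 4 - \frac{\left(-3\right) 4}{3} = 4 - -4 = 4 + 4 = 8$)
$L{\left(J \right)} = 0$
$a{\left(h \right)} = 0$ ($a{\left(h \right)} = \left(8 + 2\right) 0 = 10 \cdot 0 = 0$)
$S = 90460$ ($S = \left(-110\right) \left(-814\right) + 920 = 89540 + 920 = 90460$)
$\left(S + a{\left(-795 \right)}\right) - 163124 = \left(90460 + 0\right) - 163124 = 90460 - 163124 = -72664$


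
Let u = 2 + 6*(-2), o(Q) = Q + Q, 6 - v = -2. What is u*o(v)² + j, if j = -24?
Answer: -2584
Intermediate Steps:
v = 8 (v = 6 - 1*(-2) = 6 + 2 = 8)
o(Q) = 2*Q
u = -10 (u = 2 - 12 = -10)
u*o(v)² + j = -10*(2*8)² - 24 = -10*16² - 24 = -10*256 - 24 = -2560 - 24 = -2584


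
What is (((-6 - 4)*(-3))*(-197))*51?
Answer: -301410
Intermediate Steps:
(((-6 - 4)*(-3))*(-197))*51 = (-10*(-3)*(-197))*51 = (30*(-197))*51 = -5910*51 = -301410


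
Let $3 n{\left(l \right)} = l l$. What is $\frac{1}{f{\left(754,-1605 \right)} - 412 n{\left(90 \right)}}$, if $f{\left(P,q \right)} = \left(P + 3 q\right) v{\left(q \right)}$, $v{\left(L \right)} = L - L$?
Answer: $- \frac{1}{1112400} \approx -8.9896 \cdot 10^{-7}$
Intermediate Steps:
$v{\left(L \right)} = 0$
$n{\left(l \right)} = \frac{l^{2}}{3}$ ($n{\left(l \right)} = \frac{l l}{3} = \frac{l^{2}}{3}$)
$f{\left(P,q \right)} = 0$ ($f{\left(P,q \right)} = \left(P + 3 q\right) 0 = 0$)
$\frac{1}{f{\left(754,-1605 \right)} - 412 n{\left(90 \right)}} = \frac{1}{0 - 412 \frac{90^{2}}{3}} = \frac{1}{0 - 412 \cdot \frac{1}{3} \cdot 8100} = \frac{1}{0 - 1112400} = \frac{1}{-1112400} = - \frac{1}{1112400}$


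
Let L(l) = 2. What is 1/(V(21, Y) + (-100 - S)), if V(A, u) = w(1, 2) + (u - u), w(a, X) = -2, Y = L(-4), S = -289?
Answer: 1/187 ≈ 0.0053476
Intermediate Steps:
Y = 2
V(A, u) = -2 (V(A, u) = -2 + (u - u) = -2 + 0 = -2)
1/(V(21, Y) + (-100 - S)) = 1/(-2 + (-100 - 1*(-289))) = 1/(-2 + (-100 + 289)) = 1/(-2 + 189) = 1/187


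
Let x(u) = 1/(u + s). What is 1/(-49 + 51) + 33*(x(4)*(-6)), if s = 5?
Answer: -43/2 ≈ -21.500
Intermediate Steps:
x(u) = 1/(5 + u) (x(u) = 1/(u + 5) = 1/(5 + u))
1/(-49 + 51) + 33*(x(4)*(-6)) = 1/(-49 + 51) + 33*(-6/(5 + 4)) = 1/2 + 33*(-6/9) = 1/2 + 33*((1/9)*(-6)) = 1/2 + 33*(-2/3) = 1/2 - 22 = -43/2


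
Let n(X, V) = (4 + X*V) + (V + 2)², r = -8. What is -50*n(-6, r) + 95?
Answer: -4305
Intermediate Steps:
n(X, V) = 4 + (2 + V)² + V*X (n(X, V) = (4 + V*X) + (2 + V)² = 4 + (2 + V)² + V*X)
-50*n(-6, r) + 95 = -50*(4 + (2 - 8)² - 8*(-6)) + 95 = -50*(4 + (-6)² + 48) + 95 = -50*(4 + 36 + 48) + 95 = -50*88 + 95 = -4400 + 95 = -4305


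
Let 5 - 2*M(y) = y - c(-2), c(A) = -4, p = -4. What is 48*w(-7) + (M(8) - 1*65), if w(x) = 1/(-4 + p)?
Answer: -149/2 ≈ -74.500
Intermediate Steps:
M(y) = ½ - y/2 (M(y) = 5/2 - (y - 1*(-4))/2 = 5/2 - (y + 4)/2 = 5/2 - (4 + y)/2 = 5/2 + (-2 - y/2) = ½ - y/2)
w(x) = -⅛ (w(x) = 1/(-4 - 4) = 1/(-8) = -⅛)
48*w(-7) + (M(8) - 1*65) = 48*(-⅛) + ((½ - ½*8) - 1*65) = -6 + ((½ - 4) - 65) = -6 + (-7/2 - 65) = -6 - 137/2 = -149/2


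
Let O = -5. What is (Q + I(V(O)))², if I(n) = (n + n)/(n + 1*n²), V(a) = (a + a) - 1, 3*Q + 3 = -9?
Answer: 441/25 ≈ 17.640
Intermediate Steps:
Q = -4 (Q = -1 + (⅓)*(-9) = -1 - 3 = -4)
V(a) = -1 + 2*a (V(a) = 2*a - 1 = -1 + 2*a)
I(n) = 2*n/(n + n²) (I(n) = (2*n)/(n + n²) = 2*n/(n + n²))
(Q + I(V(O)))² = (-4 + 2/(1 + (-1 + 2*(-5))))² = (-4 + 2/(1 + (-1 - 10)))² = (-4 + 2/(1 - 11))² = (-4 + 2/(-10))² = (-4 + 2*(-⅒))² = (-4 - ⅕)² = (-21/5)² = 441/25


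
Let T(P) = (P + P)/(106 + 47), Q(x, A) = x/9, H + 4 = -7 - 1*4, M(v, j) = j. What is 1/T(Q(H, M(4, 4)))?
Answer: -459/10 ≈ -45.900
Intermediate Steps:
H = -15 (H = -4 + (-7 - 1*4) = -4 + (-7 - 4) = -4 - 11 = -15)
Q(x, A) = x/9 (Q(x, A) = x*(⅑) = x/9)
T(P) = 2*P/153 (T(P) = (2*P)/153 = (2*P)*(1/153) = 2*P/153)
1/T(Q(H, M(4, 4))) = 1/(2*((⅑)*(-15))/153) = 1/((2/153)*(-5/3)) = 1/(-10/459) = -459/10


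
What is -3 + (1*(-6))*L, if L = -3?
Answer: 15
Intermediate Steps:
-3 + (1*(-6))*L = -3 + (1*(-6))*(-3) = -3 - 6*(-3) = -3 + 18 = 15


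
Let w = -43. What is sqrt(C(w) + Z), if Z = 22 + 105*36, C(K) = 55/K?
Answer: 3*sqrt(780837)/43 ≈ 61.650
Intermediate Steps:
Z = 3802 (Z = 22 + 3780 = 3802)
sqrt(C(w) + Z) = sqrt(55/(-43) + 3802) = sqrt(55*(-1/43) + 3802) = sqrt(-55/43 + 3802) = sqrt(163431/43) = 3*sqrt(780837)/43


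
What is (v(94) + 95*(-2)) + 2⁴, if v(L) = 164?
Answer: -10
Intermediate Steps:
(v(94) + 95*(-2)) + 2⁴ = (164 + 95*(-2)) + 2⁴ = (164 - 190) + 16 = -26 + 16 = -10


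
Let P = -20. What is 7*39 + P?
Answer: 253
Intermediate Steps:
7*39 + P = 7*39 - 20 = 273 - 20 = 253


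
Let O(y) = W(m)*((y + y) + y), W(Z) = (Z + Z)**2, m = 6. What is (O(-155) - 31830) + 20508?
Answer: -78282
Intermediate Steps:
W(Z) = 4*Z**2 (W(Z) = (2*Z)**2 = 4*Z**2)
O(y) = 432*y (O(y) = (4*6**2)*((y + y) + y) = (4*36)*(2*y + y) = 144*(3*y) = 432*y)
(O(-155) - 31830) + 20508 = (432*(-155) - 31830) + 20508 = (-66960 - 31830) + 20508 = -98790 + 20508 = -78282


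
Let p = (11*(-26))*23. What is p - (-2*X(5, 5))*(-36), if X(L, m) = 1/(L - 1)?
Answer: -6596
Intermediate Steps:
p = -6578 (p = -286*23 = -6578)
X(L, m) = 1/(-1 + L)
p - (-2*X(5, 5))*(-36) = -6578 - (-2/(-1 + 5))*(-36) = -6578 - (-2/4)*(-36) = -6578 - (-2*¼)*(-36) = -6578 - (-1)*(-36)/2 = -6578 - 1*18 = -6578 - 18 = -6596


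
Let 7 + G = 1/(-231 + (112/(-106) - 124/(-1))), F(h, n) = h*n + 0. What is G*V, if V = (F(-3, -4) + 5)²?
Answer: -11601038/5727 ≈ -2025.7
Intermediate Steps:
F(h, n) = h*n
G = -40142/5727 (G = -7 + 1/(-231 + (112/(-106) - 124/(-1))) = -7 + 1/(-231 + (112*(-1/106) - 124*(-1))) = -7 + 1/(-231 + (-56/53 + 124)) = -7 + 1/(-231 + 6516/53) = -7 + 1/(-5727/53) = -7 - 53/5727 = -40142/5727 ≈ -7.0093)
V = 289 (V = (-3*(-4) + 5)² = (12 + 5)² = 17² = 289)
G*V = -40142/5727*289 = -11601038/5727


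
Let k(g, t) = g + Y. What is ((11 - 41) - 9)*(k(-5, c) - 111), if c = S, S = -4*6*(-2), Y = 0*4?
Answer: 4524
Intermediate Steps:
Y = 0
S = 48 (S = -24*(-2) = 48)
c = 48
k(g, t) = g (k(g, t) = g + 0 = g)
((11 - 41) - 9)*(k(-5, c) - 111) = ((11 - 41) - 9)*(-5 - 111) = (-30 - 9)*(-116) = -39*(-116) = 4524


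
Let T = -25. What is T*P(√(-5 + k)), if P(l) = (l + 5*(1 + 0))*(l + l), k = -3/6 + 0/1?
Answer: 275 - 125*I*√22 ≈ 275.0 - 586.3*I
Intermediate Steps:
k = -½ (k = -3*⅙ + 0*1 = -½ + 0 = -½ ≈ -0.50000)
P(l) = 2*l*(5 + l) (P(l) = (l + 5*1)*(2*l) = (l + 5)*(2*l) = (5 + l)*(2*l) = 2*l*(5 + l))
T*P(√(-5 + k)) = -50*√(-5 - ½)*(5 + √(-5 - ½)) = -50*√(-11/2)*(5 + √(-11/2)) = -50*I*√22/2*(5 + I*√22/2) = -25*I*√22*(5 + I*√22/2)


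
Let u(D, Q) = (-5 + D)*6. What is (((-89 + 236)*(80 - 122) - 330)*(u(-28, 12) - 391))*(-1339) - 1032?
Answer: -5129517216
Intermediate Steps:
u(D, Q) = -30 + 6*D
(((-89 + 236)*(80 - 122) - 330)*(u(-28, 12) - 391))*(-1339) - 1032 = (((-89 + 236)*(80 - 122) - 330)*((-30 + 6*(-28)) - 391))*(-1339) - 1032 = ((147*(-42) - 330)*((-30 - 168) - 391))*(-1339) - 1032 = ((-6174 - 330)*(-198 - 391))*(-1339) - 1032 = -6504*(-589)*(-1339) - 1032 = 3830856*(-1339) - 1032 = -5129516184 - 1032 = -5129517216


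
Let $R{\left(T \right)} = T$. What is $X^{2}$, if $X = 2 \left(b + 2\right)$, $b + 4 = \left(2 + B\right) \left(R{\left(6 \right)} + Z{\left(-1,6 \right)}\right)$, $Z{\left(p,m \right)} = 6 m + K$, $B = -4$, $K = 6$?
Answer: $38416$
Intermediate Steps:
$Z{\left(p,m \right)} = 6 + 6 m$ ($Z{\left(p,m \right)} = 6 m + 6 = 6 + 6 m$)
$b = -100$ ($b = -4 + \left(2 - 4\right) \left(6 + \left(6 + 6 \cdot 6\right)\right) = -4 - 2 \left(6 + \left(6 + 36\right)\right) = -4 - 2 \left(6 + 42\right) = -4 - 96 = -100$)
$X = -196$ ($X = 2 \left(-100 + 2\right) = 2 \left(-98\right) = -196$)
$X^{2} = \left(-196\right)^{2} = 38416$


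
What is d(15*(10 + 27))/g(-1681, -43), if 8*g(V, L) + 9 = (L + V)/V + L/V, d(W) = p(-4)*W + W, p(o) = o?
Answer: 3731820/2227 ≈ 1675.7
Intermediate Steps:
d(W) = -3*W (d(W) = -4*W + W = -3*W)
g(V, L) = -9/8 + L/(8*V) + (L + V)/(8*V) (g(V, L) = -9/8 + ((L + V)/V + L/V)/8 = -9/8 + (L/V + (L + V)/V)/8 = -9/8 + (L/(8*V) + (L + V)/(8*V)) = -9/8 + L/(8*V) + (L + V)/(8*V))
d(15*(10 + 27))/g(-1681, -43) = (-45*(10 + 27))/(((-1*(-1681) + (¼)*(-43))/(-1681))) = (-45*37)/((-(1681 - 43/4)/1681)) = (-3*555)/((-1/1681*6681/4)) = -1665/(-6681/6724) = -1665*(-6724/6681) = 3731820/2227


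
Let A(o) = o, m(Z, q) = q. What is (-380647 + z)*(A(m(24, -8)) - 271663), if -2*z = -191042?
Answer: 77460465546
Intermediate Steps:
z = 95521 (z = -1/2*(-191042) = 95521)
(-380647 + z)*(A(m(24, -8)) - 271663) = (-380647 + 95521)*(-8 - 271663) = -285126*(-271671) = 77460465546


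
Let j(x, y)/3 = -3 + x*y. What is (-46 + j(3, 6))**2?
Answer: 1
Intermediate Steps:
j(x, y) = -9 + 3*x*y (j(x, y) = 3*(-3 + x*y) = -9 + 3*x*y)
(-46 + j(3, 6))**2 = (-46 + (-9 + 3*3*6))**2 = (-46 + (-9 + 54))**2 = (-46 + 45)**2 = (-1)**2 = 1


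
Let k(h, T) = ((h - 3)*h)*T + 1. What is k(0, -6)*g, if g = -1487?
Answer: -1487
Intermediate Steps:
k(h, T) = 1 + T*h*(-3 + h) (k(h, T) = ((-3 + h)*h)*T + 1 = (h*(-3 + h))*T + 1 = T*h*(-3 + h) + 1 = 1 + T*h*(-3 + h))
k(0, -6)*g = (1 - 6*0² - 3*(-6)*0)*(-1487) = (1 - 6*0 + 0)*(-1487) = (1 + 0 + 0)*(-1487) = 1*(-1487) = -1487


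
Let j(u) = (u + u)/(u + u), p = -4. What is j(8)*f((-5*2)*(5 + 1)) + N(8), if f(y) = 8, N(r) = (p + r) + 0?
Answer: 12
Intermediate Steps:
N(r) = -4 + r (N(r) = (-4 + r) + 0 = -4 + r)
j(u) = 1 (j(u) = (2*u)/((2*u)) = (2*u)*(1/(2*u)) = 1)
j(8)*f((-5*2)*(5 + 1)) + N(8) = 1*8 + (-4 + 8) = 8 + 4 = 12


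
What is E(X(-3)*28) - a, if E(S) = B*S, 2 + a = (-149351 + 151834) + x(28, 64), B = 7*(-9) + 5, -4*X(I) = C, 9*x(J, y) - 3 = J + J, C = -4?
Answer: -37004/9 ≈ -4111.6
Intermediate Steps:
x(J, y) = ⅓ + 2*J/9 (x(J, y) = ⅓ + (J + J)/9 = ⅓ + (2*J)/9 = ⅓ + 2*J/9)
X(I) = 1 (X(I) = -¼*(-4) = 1)
B = -58 (B = -63 + 5 = -58)
a = 22388/9 (a = -2 + ((-149351 + 151834) + (⅓ + (2/9)*28)) = -2 + (2483 + (⅓ + 56/9)) = -2 + (2483 + 59/9) = -2 + 22406/9 = 22388/9 ≈ 2487.6)
E(S) = -58*S
E(X(-3)*28) - a = -58*28 - 1*22388/9 = -58*28 - 22388/9 = -1624 - 22388/9 = -37004/9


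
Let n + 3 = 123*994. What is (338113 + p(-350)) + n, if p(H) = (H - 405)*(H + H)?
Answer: 988872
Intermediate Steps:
p(H) = 2*H*(-405 + H) (p(H) = (-405 + H)*(2*H) = 2*H*(-405 + H))
n = 122259 (n = -3 + 123*994 = -3 + 122262 = 122259)
(338113 + p(-350)) + n = (338113 + 2*(-350)*(-405 - 350)) + 122259 = (338113 + 2*(-350)*(-755)) + 122259 = (338113 + 528500) + 122259 = 866613 + 122259 = 988872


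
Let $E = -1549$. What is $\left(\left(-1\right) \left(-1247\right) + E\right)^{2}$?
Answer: $91204$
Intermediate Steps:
$\left(\left(-1\right) \left(-1247\right) + E\right)^{2} = \left(\left(-1\right) \left(-1247\right) - 1549\right)^{2} = \left(1247 - 1549\right)^{2} = \left(-302\right)^{2} = 91204$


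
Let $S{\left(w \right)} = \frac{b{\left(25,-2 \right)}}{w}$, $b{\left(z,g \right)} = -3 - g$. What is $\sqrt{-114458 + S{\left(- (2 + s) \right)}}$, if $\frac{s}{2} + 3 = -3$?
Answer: $\frac{i \sqrt{11445810}}{10} \approx 338.32 i$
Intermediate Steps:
$s = -12$ ($s = -6 + 2 \left(-3\right) = -6 - 6 = -12$)
$S{\left(w \right)} = - \frac{1}{w}$ ($S{\left(w \right)} = \frac{-3 - -2}{w} = \frac{-3 + 2}{w} = - \frac{1}{w}$)
$\sqrt{-114458 + S{\left(- (2 + s) \right)}} = \sqrt{-114458 - \frac{1}{\left(-1\right) \left(2 - 12\right)}} = \sqrt{-114458 - \frac{1}{\left(-1\right) \left(-10\right)}} = \sqrt{-114458 - \frac{1}{10}} = \sqrt{- \frac{1144581}{10}} = \frac{i \sqrt{11445810}}{10}$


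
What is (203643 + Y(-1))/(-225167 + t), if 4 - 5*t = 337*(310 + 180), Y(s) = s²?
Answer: -145460/184423 ≈ -0.78873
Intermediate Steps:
t = -165126/5 (t = ⅘ - 337*(310 + 180)/5 = ⅘ - 337*490/5 = ⅘ - ⅕*165130 = ⅘ - 33026 = -165126/5 ≈ -33025.)
(203643 + Y(-1))/(-225167 + t) = (203643 + (-1)²)/(-225167 - 165126/5) = (203643 + 1)/(-1290961/5) = 203644*(-5/1290961) = -145460/184423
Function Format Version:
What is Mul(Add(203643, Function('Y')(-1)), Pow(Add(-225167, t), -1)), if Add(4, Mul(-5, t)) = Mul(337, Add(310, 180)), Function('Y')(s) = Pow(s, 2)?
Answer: Rational(-145460, 184423) ≈ -0.78873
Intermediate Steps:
t = Rational(-165126, 5) (t = Add(Rational(4, 5), Mul(Rational(-1, 5), Mul(337, Add(310, 180)))) = Add(Rational(4, 5), Mul(Rational(-1, 5), Mul(337, 490))) = Add(Rational(4, 5), Mul(Rational(-1, 5), 165130)) = Add(Rational(4, 5), -33026) = Rational(-165126, 5) ≈ -33025.)
Mul(Add(203643, Function('Y')(-1)), Pow(Add(-225167, t), -1)) = Mul(Add(203643, Pow(-1, 2)), Pow(Add(-225167, Rational(-165126, 5)), -1)) = Mul(Add(203643, 1), Pow(Rational(-1290961, 5), -1)) = Mul(203644, Rational(-5, 1290961)) = Rational(-145460, 184423)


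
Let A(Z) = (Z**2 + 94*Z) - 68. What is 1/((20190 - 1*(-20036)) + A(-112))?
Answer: 1/42174 ≈ 2.3711e-5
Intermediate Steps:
A(Z) = -68 + Z**2 + 94*Z
1/((20190 - 1*(-20036)) + A(-112)) = 1/((20190 - 1*(-20036)) + (-68 + (-112)**2 + 94*(-112))) = 1/((20190 + 20036) + (-68 + 12544 - 10528)) = 1/(40226 + 1948) = 1/42174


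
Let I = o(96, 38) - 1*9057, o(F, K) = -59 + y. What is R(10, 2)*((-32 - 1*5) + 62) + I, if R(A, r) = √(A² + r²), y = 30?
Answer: -9086 + 50*√26 ≈ -8831.0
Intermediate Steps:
o(F, K) = -29 (o(F, K) = -59 + 30 = -29)
I = -9086 (I = -29 - 1*9057 = -29 - 9057 = -9086)
R(10, 2)*((-32 - 1*5) + 62) + I = √(10² + 2²)*((-32 - 1*5) + 62) - 9086 = √(100 + 4)*((-32 - 5) + 62) - 9086 = √104*(-37 + 62) - 9086 = (2*√26)*25 - 9086 = 50*√26 - 9086 = -9086 + 50*√26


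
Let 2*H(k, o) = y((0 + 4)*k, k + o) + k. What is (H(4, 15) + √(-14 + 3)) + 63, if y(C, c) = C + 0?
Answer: 73 + I*√11 ≈ 73.0 + 3.3166*I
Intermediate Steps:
y(C, c) = C
H(k, o) = 5*k/2 (H(k, o) = ((0 + 4)*k + k)/2 = (4*k + k)/2 = (5*k)/2 = 5*k/2)
(H(4, 15) + √(-14 + 3)) + 63 = ((5/2)*4 + √(-14 + 3)) + 63 = (10 + √(-11)) + 63 = (10 + I*√11) + 63 = 73 + I*√11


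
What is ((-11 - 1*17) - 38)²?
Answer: 4356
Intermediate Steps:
((-11 - 1*17) - 38)² = ((-11 - 17) - 38)² = (-28 - 38)² = (-66)² = 4356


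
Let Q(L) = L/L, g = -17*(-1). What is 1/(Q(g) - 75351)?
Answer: -1/75350 ≈ -1.3271e-5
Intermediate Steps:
g = 17
Q(L) = 1
1/(Q(g) - 75351) = 1/(1 - 75351) = 1/(-75350) = -1/75350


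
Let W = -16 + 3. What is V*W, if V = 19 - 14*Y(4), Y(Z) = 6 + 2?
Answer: 1209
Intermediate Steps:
Y(Z) = 8
W = -13
V = -93 (V = 19 - 14*8 = 19 - 112 = -93)
V*W = -93*(-13) = 1209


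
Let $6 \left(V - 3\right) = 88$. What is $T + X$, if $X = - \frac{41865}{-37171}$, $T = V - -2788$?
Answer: $\frac{312993902}{111513} \approx 2806.8$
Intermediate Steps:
$V = \frac{53}{3}$ ($V = 3 + \frac{1}{6} \cdot 88 = 3 + \frac{44}{3} = \frac{53}{3} \approx 17.667$)
$T = \frac{8417}{3}$ ($T = \frac{53}{3} - -2788 = \frac{53}{3} + 2788 = \frac{8417}{3} \approx 2805.7$)
$X = \frac{41865}{37171}$ ($X = \left(-41865\right) \left(- \frac{1}{37171}\right) = \frac{41865}{37171} \approx 1.1263$)
$T + X = \frac{8417}{3} + \frac{41865}{37171} = \frac{312993902}{111513}$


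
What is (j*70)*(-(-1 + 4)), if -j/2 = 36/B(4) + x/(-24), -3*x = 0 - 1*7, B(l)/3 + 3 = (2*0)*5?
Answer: -10325/6 ≈ -1720.8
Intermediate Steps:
B(l) = -9 (B(l) = -9 + 3*((2*0)*5) = -9 + 3*(0*5) = -9 + 3*0 = -9 + 0 = -9)
x = 7/3 (x = -(0 - 1*7)/3 = -(0 - 7)/3 = -1/3*(-7) = 7/3 ≈ 2.3333)
j = 295/36 (j = -2*(36/(-9) + (7/3)/(-24)) = -2*(36*(-1/9) + (7/3)*(-1/24)) = -2*(-4 - 7/72) = -2*(-295/72) = 295/36 ≈ 8.1944)
(j*70)*(-(-1 + 4)) = ((295/36)*70)*(-(-1 + 4)) = 10325*(-1*3)/18 = (10325/18)*(-3) = -10325/6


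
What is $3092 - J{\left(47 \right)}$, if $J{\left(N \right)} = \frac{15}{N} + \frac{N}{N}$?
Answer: $\frac{145262}{47} \approx 3090.7$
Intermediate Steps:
$J{\left(N \right)} = 1 + \frac{15}{N}$ ($J{\left(N \right)} = \frac{15}{N} + 1 = 1 + \frac{15}{N}$)
$3092 - J{\left(47 \right)} = 3092 - \frac{15 + 47}{47} = 3092 - \frac{1}{47} \cdot 62 = 3092 - \frac{62}{47} = \frac{145262}{47}$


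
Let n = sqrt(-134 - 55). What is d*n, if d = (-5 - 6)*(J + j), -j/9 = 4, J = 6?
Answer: 990*I*sqrt(21) ≈ 4536.8*I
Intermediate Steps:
j = -36 (j = -9*4 = -36)
n = 3*I*sqrt(21) (n = sqrt(-189) = 3*I*sqrt(21) ≈ 13.748*I)
d = 330 (d = (-5 - 6)*(6 - 36) = -11*(-30) = 330)
d*n = 330*(3*I*sqrt(21)) = 990*I*sqrt(21)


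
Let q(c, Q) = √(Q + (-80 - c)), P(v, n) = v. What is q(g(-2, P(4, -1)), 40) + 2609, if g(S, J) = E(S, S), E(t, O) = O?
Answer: 2609 + I*√38 ≈ 2609.0 + 6.1644*I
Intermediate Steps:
g(S, J) = S
q(c, Q) = √(-80 + Q - c)
q(g(-2, P(4, -1)), 40) + 2609 = √(-80 + 40 - 1*(-2)) + 2609 = √(-80 + 40 + 2) + 2609 = √(-38) + 2609 = I*√38 + 2609 = 2609 + I*√38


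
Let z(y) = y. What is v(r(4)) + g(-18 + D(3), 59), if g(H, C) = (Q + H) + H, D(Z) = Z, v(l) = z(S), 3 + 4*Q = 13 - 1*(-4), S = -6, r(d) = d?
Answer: -65/2 ≈ -32.500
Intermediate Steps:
Q = 7/2 (Q = -¾ + (13 - 1*(-4))/4 = -¾ + (13 + 4)/4 = -¾ + (¼)*17 = -¾ + 17/4 = 7/2 ≈ 3.5000)
v(l) = -6
g(H, C) = 7/2 + 2*H (g(H, C) = (7/2 + H) + H = 7/2 + 2*H)
v(r(4)) + g(-18 + D(3), 59) = -6 + (7/2 + 2*(-18 + 3)) = -6 + (7/2 + 2*(-15)) = -6 + (7/2 - 30) = -6 - 53/2 = -65/2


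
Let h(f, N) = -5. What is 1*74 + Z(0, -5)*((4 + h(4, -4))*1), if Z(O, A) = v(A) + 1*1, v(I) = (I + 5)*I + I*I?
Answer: 48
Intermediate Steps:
v(I) = I² + I*(5 + I) (v(I) = (5 + I)*I + I² = I*(5 + I) + I² = I² + I*(5 + I))
Z(O, A) = 1 + A*(5 + 2*A) (Z(O, A) = A*(5 + 2*A) + 1*1 = A*(5 + 2*A) + 1 = 1 + A*(5 + 2*A))
1*74 + Z(0, -5)*((4 + h(4, -4))*1) = 1*74 + (1 - 5*(5 + 2*(-5)))*((4 - 5)*1) = 74 + (1 - 5*(5 - 10))*(-1*1) = 74 + (1 - 5*(-5))*(-1) = 74 + (1 + 25)*(-1) = 74 + 26*(-1) = 74 - 26 = 48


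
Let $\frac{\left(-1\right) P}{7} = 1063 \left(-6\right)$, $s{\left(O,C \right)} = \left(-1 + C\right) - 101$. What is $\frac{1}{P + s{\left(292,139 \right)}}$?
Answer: $\frac{1}{44683} \approx 2.238 \cdot 10^{-5}$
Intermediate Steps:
$s{\left(O,C \right)} = -102 + C$
$P = 44646$ ($P = - 7 \cdot 1063 \left(-6\right) = \left(-7\right) \left(-6378\right) = 44646$)
$\frac{1}{P + s{\left(292,139 \right)}} = \frac{1}{44646 + \left(-102 + 139\right)} = \frac{1}{44646 + 37} = \frac{1}{44683}$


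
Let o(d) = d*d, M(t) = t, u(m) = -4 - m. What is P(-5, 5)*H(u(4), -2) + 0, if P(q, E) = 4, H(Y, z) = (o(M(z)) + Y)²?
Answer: 64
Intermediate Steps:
o(d) = d²
H(Y, z) = (Y + z²)² (H(Y, z) = (z² + Y)² = (Y + z²)²)
P(-5, 5)*H(u(4), -2) + 0 = 4*((-4 - 1*4) + (-2)²)² + 0 = 4*((-4 - 4) + 4)² + 0 = 4*(-8 + 4)² + 0 = 4*(-4)² + 0 = 4*16 + 0 = 64 + 0 = 64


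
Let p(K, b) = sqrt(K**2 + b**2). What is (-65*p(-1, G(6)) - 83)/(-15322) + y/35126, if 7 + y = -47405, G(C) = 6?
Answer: -361765603/269100286 + 65*sqrt(37)/15322 ≈ -1.3185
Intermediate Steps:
y = -47412 (y = -7 - 47405 = -47412)
(-65*p(-1, G(6)) - 83)/(-15322) + y/35126 = (-65*sqrt((-1)**2 + 6**2) - 83)/(-15322) - 47412/35126 = (-65*sqrt(1 + 36) - 83)*(-1/15322) - 47412*1/35126 = (-65*sqrt(37) - 83)*(-1/15322) - 23706/17563 = (-83 - 65*sqrt(37))*(-1/15322) - 23706/17563 = (83/15322 + 65*sqrt(37)/15322) - 23706/17563 = -361765603/269100286 + 65*sqrt(37)/15322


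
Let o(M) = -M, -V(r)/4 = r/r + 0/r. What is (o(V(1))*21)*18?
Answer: 1512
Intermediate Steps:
V(r) = -4 (V(r) = -4*(r/r + 0/r) = -4*(1 + 0) = -4*1 = -4)
(o(V(1))*21)*18 = (-1*(-4)*21)*18 = (4*21)*18 = 84*18 = 1512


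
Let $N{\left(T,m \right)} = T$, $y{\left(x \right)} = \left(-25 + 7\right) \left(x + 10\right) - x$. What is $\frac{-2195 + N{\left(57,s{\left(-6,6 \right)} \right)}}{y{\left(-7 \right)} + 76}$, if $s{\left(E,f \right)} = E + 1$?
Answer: $- \frac{2138}{29} \approx -73.724$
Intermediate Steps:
$s{\left(E,f \right)} = 1 + E$
$y{\left(x \right)} = -180 - 19 x$ ($y{\left(x \right)} = - 18 \left(10 + x\right) - x = \left(-180 - 18 x\right) - x = -180 - 19 x$)
$\frac{-2195 + N{\left(57,s{\left(-6,6 \right)} \right)}}{y{\left(-7 \right)} + 76} = \frac{-2195 + 57}{\left(-180 - -133\right) + 76} = - \frac{2138}{\left(-180 + 133\right) + 76} = - \frac{2138}{-47 + 76} = - \frac{2138}{29}$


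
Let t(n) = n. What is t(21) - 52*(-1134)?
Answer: 58989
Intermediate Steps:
t(21) - 52*(-1134) = 21 - 52*(-1134) = 21 + 58968 = 58989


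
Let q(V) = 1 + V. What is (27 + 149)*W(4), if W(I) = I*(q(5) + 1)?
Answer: 4928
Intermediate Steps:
W(I) = 7*I (W(I) = I*((1 + 5) + 1) = I*(6 + 1) = I*7 = 7*I)
(27 + 149)*W(4) = (27 + 149)*(7*4) = 176*28 = 4928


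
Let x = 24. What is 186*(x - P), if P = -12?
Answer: 6696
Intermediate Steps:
186*(x - P) = 186*(24 - 1*(-12)) = 186*(24 + 12) = 186*36 = 6696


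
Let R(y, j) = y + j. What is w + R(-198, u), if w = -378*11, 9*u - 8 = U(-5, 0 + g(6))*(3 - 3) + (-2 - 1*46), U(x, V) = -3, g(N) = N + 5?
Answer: -39244/9 ≈ -4360.4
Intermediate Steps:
g(N) = 5 + N
u = -40/9 (u = 8/9 + (-3*(3 - 3) + (-2 - 1*46))/9 = 8/9 + (-3*0 + (-2 - 46))/9 = 8/9 + (0 - 48)/9 = 8/9 + (⅑)*(-48) = 8/9 - 16/3 = -40/9 ≈ -4.4444)
w = -4158
R(y, j) = j + y
w + R(-198, u) = -4158 + (-40/9 - 198) = -4158 - 1822/9 = -39244/9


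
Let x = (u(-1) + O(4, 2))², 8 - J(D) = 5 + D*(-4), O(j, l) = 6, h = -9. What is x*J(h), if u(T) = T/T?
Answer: -1617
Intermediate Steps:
u(T) = 1
J(D) = 3 + 4*D (J(D) = 8 - (5 + D*(-4)) = 8 - (5 - 4*D) = 8 + (-5 + 4*D) = 3 + 4*D)
x = 49 (x = (1 + 6)² = 7² = 49)
x*J(h) = 49*(3 + 4*(-9)) = 49*(3 - 36) = 49*(-33) = -1617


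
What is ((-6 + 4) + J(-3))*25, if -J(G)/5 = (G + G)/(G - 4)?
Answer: -1100/7 ≈ -157.14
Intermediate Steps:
J(G) = -10*G/(-4 + G) (J(G) = -5*(G + G)/(G - 4) = -5*2*G/(-4 + G) = -10*G/(-4 + G))
((-6 + 4) + J(-3))*25 = ((-6 + 4) - 10*(-3)/(-4 - 3))*25 = (-2 - 10*(-3)/(-7))*25 = (-2 - 10*(-3)*(-⅐))*25 = (-2 - 30/7)*25 = -44/7*25 = -1100/7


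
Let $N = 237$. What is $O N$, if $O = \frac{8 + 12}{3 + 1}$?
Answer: $1185$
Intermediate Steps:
$O = 5$ ($O = \frac{20}{4} = 20 \cdot \frac{1}{4} = 5$)
$O N = 5 \cdot 237 = 1185$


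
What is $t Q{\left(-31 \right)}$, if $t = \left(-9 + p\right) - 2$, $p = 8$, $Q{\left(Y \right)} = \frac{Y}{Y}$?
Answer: $-3$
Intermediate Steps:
$Q{\left(Y \right)} = 1$
$t = -3$ ($t = \left(-9 + 8\right) - 2 = -1 - 2 = -3$)
$t Q{\left(-31 \right)} = \left(-3\right) 1 = -3$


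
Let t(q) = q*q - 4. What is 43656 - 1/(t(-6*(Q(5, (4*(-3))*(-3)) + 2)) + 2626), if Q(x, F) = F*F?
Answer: 2647979389295/60655566 ≈ 43656.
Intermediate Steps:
Q(x, F) = F**2
t(q) = -4 + q**2 (t(q) = q**2 - 4 = -4 + q**2)
43656 - 1/(t(-6*(Q(5, (4*(-3))*(-3)) + 2)) + 2626) = 43656 - 1/((-4 + (-6*(((4*(-3))*(-3))**2 + 2))**2) + 2626) = 43656 - 1/((-4 + (-6*((-12*(-3))**2 + 2))**2) + 2626) = 43656 - 1/((-4 + (-6*(36**2 + 2))**2) + 2626) = 43656 - 1/((-4 + (-6*(1296 + 2))**2) + 2626) = 43656 - 1/((-4 + (-6*1298)**2) + 2626) = 43656 - 1/((-4 + (-7788)**2) + 2626) = 43656 - 1/((-4 + 60652944) + 2626) = 43656 - 1/(60652940 + 2626) = 43656 - 1/60655566 = 2647979389295/60655566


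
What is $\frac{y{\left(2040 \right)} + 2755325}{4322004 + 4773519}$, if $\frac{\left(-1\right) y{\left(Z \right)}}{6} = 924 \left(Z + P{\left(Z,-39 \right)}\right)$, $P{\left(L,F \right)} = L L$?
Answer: $- \frac{23080464835}{9095523} \approx -2537.6$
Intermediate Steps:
$P{\left(L,F \right)} = L^{2}$
$y{\left(Z \right)} = - 5544 Z - 5544 Z^{2}$ ($y{\left(Z \right)} = - 6 \cdot 924 \left(Z + Z^{2}\right) = - 6 \left(924 Z + 924 Z^{2}\right) = - 5544 Z - 5544 Z^{2}$)
$\frac{y{\left(2040 \right)} + 2755325}{4322004 + 4773519} = \frac{5544 \cdot 2040 \left(-1 - 2040\right) + 2755325}{4322004 + 4773519} = \frac{5544 \cdot 2040 \left(-1 - 2040\right) + 2755325}{9095523} = \left(5544 \cdot 2040 \left(-2041\right) + 2755325\right) \frac{1}{9095523} = \left(-23083220160 + 2755325\right) \frac{1}{9095523} = \left(-23080464835\right) \frac{1}{9095523} = - \frac{23080464835}{9095523}$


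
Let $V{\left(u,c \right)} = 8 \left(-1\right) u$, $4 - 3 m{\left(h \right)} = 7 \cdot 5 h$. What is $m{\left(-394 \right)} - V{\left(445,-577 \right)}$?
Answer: $8158$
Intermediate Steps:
$m{\left(h \right)} = \frac{4}{3} - \frac{35 h}{3}$ ($m{\left(h \right)} = \frac{4}{3} - \frac{7 \cdot 5 h}{3} = \frac{4}{3} - \frac{35 h}{3}$)
$V{\left(u,c \right)} = - 8 u$
$m{\left(-394 \right)} - V{\left(445,-577 \right)} = \left(\frac{4}{3} - - \frac{13790}{3}\right) - \left(-8\right) 445 = \left(\frac{4}{3} + \frac{13790}{3}\right) - -3560 = 4598 + 3560 = 8158$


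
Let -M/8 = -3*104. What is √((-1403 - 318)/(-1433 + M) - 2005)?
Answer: 6*I*√62983813/1063 ≈ 44.795*I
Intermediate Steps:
M = 2496 (M = -(-24)*104 = -8*(-312) = 2496)
√((-1403 - 318)/(-1433 + M) - 2005) = √((-1403 - 318)/(-1433 + 2496) - 2005) = √(-1721/1063 - 2005) = √(-2133036/1063) = 6*I*√62983813/1063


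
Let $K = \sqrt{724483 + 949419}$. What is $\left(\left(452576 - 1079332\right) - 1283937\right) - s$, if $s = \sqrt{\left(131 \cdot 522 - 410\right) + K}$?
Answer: $-1910693 - \sqrt{67972 + \sqrt{1673902}} \approx -1.911 \cdot 10^{6}$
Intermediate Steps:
$K = \sqrt{1673902} \approx 1293.8$
$s = \sqrt{67972 + \sqrt{1673902}}$ ($s = \sqrt{\left(131 \cdot 522 - 410\right) + \sqrt{1673902}} = \sqrt{\left(68382 - 410\right) + \sqrt{1673902}} = \sqrt{67972 + \sqrt{1673902}} \approx 263.18$)
$\left(\left(452576 - 1079332\right) - 1283937\right) - s = \left(\left(452576 - 1079332\right) - 1283937\right) - \sqrt{67972 + \sqrt{1673902}} = \left(-626756 - 1283937\right) - \sqrt{67972 + \sqrt{1673902}} = -1910693 - \sqrt{67972 + \sqrt{1673902}}$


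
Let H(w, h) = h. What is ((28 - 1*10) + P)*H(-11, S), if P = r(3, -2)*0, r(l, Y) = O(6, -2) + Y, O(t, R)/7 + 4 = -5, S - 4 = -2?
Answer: 36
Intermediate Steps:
S = 2 (S = 4 - 2 = 2)
O(t, R) = -63 (O(t, R) = -28 + 7*(-5) = -28 - 35 = -63)
r(l, Y) = -63 + Y
P = 0 (P = (-63 - 2)*0 = -65*0 = 0)
((28 - 1*10) + P)*H(-11, S) = ((28 - 1*10) + 0)*2 = ((28 - 10) + 0)*2 = (18 + 0)*2 = 18*2 = 36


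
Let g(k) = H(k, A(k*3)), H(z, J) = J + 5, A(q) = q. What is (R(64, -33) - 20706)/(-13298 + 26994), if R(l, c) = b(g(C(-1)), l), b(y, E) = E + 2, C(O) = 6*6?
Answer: -645/428 ≈ -1.5070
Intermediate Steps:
C(O) = 36
H(z, J) = 5 + J
g(k) = 5 + 3*k (g(k) = 5 + k*3 = 5 + 3*k)
b(y, E) = 2 + E
R(l, c) = 2 + l
(R(64, -33) - 20706)/(-13298 + 26994) = ((2 + 64) - 20706)/(-13298 + 26994) = (66 - 20706)/13696 = -20640*1/13696 = -645/428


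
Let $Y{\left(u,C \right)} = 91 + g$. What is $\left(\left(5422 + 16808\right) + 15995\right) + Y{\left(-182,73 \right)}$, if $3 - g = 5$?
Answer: $38314$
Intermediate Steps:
$g = -2$ ($g = 3 - 5 = -2$)
$Y{\left(u,C \right)} = 89$ ($Y{\left(u,C \right)} = 91 - 2 = 89$)
$\left(\left(5422 + 16808\right) + 15995\right) + Y{\left(-182,73 \right)} = \left(\left(5422 + 16808\right) + 15995\right) + 89 = \left(22230 + 15995\right) + 89 = 38225 + 89 = 38314$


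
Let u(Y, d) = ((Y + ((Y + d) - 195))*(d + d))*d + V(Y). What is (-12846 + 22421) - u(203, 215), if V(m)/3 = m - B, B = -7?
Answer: -39374755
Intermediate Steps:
V(m) = 21 + 3*m (V(m) = 3*(m - 1*(-7)) = 3*(m + 7) = 3*(7 + m) = 21 + 3*m)
u(Y, d) = 21 + 3*Y + 2*d²*(-195 + d + 2*Y) (u(Y, d) = ((Y + ((Y + d) - 195))*(d + d))*d + (21 + 3*Y) = ((Y + (-195 + Y + d))*(2*d))*d + (21 + 3*Y) = ((-195 + d + 2*Y)*(2*d))*d + (21 + 3*Y) = (2*d*(-195 + d + 2*Y))*d + (21 + 3*Y) = 2*d²*(-195 + d + 2*Y) + (21 + 3*Y) = 21 + 3*Y + 2*d²*(-195 + d + 2*Y))
(-12846 + 22421) - u(203, 215) = (-12846 + 22421) - (21 - 390*215² + 2*215³ + 3*203 + 4*203*215²) = 9575 - (21 - 390*46225 + 2*9938375 + 609 + 4*203*46225) = 9575 - (21 - 18027750 + 19876750 + 609 + 37534700) = 9575 - 1*39384330 = 9575 - 39384330 = -39374755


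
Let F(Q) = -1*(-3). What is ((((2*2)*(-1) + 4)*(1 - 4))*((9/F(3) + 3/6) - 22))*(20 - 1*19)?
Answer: 0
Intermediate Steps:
F(Q) = 3
((((2*2)*(-1) + 4)*(1 - 4))*((9/F(3) + 3/6) - 22))*(20 - 1*19) = ((((2*2)*(-1) + 4)*(1 - 4))*((9/3 + 3/6) - 22))*(20 - 1*19) = (((4*(-1) + 4)*(-3))*((9*(⅓) + 3*(⅙)) - 22))*(20 - 19) = (((-4 + 4)*(-3))*((3 + ½) - 22))*1 = ((0*(-3))*(7/2 - 22))*1 = (0*(-37/2))*1 = 0*1 = 0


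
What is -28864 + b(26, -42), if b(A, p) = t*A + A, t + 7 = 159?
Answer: -24886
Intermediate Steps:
t = 152 (t = -7 + 159 = 152)
b(A, p) = 153*A (b(A, p) = 152*A + A = 153*A)
-28864 + b(26, -42) = -28864 + 153*26 = -28864 + 3978 = -24886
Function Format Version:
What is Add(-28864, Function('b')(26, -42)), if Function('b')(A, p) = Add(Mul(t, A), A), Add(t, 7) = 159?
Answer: -24886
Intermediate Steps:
t = 152 (t = Add(-7, 159) = 152)
Function('b')(A, p) = Mul(153, A) (Function('b')(A, p) = Add(Mul(152, A), A) = Mul(153, A))
Add(-28864, Function('b')(26, -42)) = Add(-28864, Mul(153, 26)) = Add(-28864, 3978) = -24886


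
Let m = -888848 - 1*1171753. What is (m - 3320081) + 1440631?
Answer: -3940051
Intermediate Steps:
m = -2060601 (m = -888848 - 1171753 = -2060601)
(m - 3320081) + 1440631 = (-2060601 - 3320081) + 1440631 = -5380682 + 1440631 = -3940051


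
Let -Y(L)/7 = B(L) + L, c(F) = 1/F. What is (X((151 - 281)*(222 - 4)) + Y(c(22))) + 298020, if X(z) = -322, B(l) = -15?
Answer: 6551659/22 ≈ 2.9780e+5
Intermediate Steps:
Y(L) = 105 - 7*L (Y(L) = -7*(-15 + L) = 105 - 7*L)
(X((151 - 281)*(222 - 4)) + Y(c(22))) + 298020 = (-322 + (105 - 7/22)) + 298020 = (-322 + 2303/22) + 298020 = -4781/22 + 298020 = 6551659/22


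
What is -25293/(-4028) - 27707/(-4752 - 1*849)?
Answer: 253269889/22560828 ≈ 11.226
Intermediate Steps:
-25293/(-4028) - 27707/(-4752 - 1*849) = -25293*(-1/4028) - 27707/(-4752 - 849) = 25293/4028 - 27707/(-5601) = 25293/4028 - 27707*(-1/5601) = 25293/4028 + 27707/5601 = 253269889/22560828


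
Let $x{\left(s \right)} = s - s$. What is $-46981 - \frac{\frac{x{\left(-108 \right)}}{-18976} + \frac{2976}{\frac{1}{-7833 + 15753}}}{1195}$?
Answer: $- \frac{15942443}{239} \approx -66705.0$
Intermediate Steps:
$x{\left(s \right)} = 0$
$-46981 - \frac{\frac{x{\left(-108 \right)}}{-18976} + \frac{2976}{\frac{1}{-7833 + 15753}}}{1195} = -46981 - \frac{\frac{0}{-18976} + \frac{2976}{\frac{1}{-7833 + 15753}}}{1195} = -46981 - \left(0 \left(- \frac{1}{18976}\right) + \frac{2976}{\frac{1}{7920}}\right) \frac{1}{1195} = -46981 - \left(0 + 2976 \frac{1}{\frac{1}{7920}}\right) \frac{1}{1195} = -46981 - \left(0 + 2976 \cdot 7920\right) \frac{1}{1195} = -46981 - \left(0 + 23569920\right) \frac{1}{1195} = -46981 - 23569920 \cdot \frac{1}{1195} = -46981 - \frac{4713984}{239} = - \frac{15942443}{239}$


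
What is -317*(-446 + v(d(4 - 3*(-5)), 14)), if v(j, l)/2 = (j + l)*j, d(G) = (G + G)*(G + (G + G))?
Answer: -2993530538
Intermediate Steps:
d(G) = 6*G² (d(G) = (2*G)*(G + 2*G) = (2*G)*(3*G) = 6*G²)
v(j, l) = 2*j*(j + l) (v(j, l) = 2*((j + l)*j) = 2*(j*(j + l)) = 2*j*(j + l))
-317*(-446 + v(d(4 - 3*(-5)), 14)) = -317*(-446 + 2*(6*(4 - 3*(-5))²)*(6*(4 - 3*(-5))² + 14)) = -317*(-446 + 2*(6*(4 + 15)²)*(6*(4 + 15)² + 14)) = -317*(-446 + 2*(6*19²)*(6*19² + 14)) = -317*(-446 + 2*(6*361)*(6*361 + 14)) = -317*(-446 + 2*2166*(2166 + 14)) = -317*(-446 + 2*2166*2180) = -317*(-446 + 9443760) = -317*9443314 = -2993530538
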